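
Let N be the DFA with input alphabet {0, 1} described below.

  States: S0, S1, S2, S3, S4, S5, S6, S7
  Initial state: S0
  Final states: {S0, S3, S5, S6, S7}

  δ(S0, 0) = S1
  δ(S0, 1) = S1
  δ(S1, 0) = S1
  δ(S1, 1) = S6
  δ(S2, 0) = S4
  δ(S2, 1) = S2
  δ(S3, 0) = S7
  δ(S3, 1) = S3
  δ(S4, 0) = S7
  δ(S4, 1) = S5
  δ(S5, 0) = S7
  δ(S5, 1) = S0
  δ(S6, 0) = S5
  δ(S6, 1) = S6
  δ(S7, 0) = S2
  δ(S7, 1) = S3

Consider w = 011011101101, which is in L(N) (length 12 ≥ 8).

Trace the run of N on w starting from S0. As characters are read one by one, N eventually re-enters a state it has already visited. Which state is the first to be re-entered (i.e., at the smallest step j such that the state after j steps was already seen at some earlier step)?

S6

Run of N on w = 0 1 1 0 1 1 1 0 1 1 0 1:
  step 0: S0  (start)
  step 1: S1  (read 0: S0→S1)
  step 2: S6  (read 1: S1→S6)
  step 3: S6  (read 1: S6→S6)   ← first repeat (S6 seen earlier)
  step 4: S5  (read 0: S6→S5)
  step 5: S0  (read 1: S5→S0)
  step 6: S1  (read 1: S0→S1)
  step 7: S6  (read 1: S1→S6)
  step 8: S5  (read 0: S6→S5)
  step 9: S0  (read 1: S5→S0)
  step 10: S1  (read 1: S0→S1)
  step 11: S1  (read 0: S1→S1)
  step 12: S6  (read 1: S1→S6)

The earliest repeat is at step j = 3: N is in S6, which it already visited at step i = 2.
With |Q| = 8, pigeonhole forces a state repeat no later than step 8; the substring read between the first and second visits to that state can be pumped.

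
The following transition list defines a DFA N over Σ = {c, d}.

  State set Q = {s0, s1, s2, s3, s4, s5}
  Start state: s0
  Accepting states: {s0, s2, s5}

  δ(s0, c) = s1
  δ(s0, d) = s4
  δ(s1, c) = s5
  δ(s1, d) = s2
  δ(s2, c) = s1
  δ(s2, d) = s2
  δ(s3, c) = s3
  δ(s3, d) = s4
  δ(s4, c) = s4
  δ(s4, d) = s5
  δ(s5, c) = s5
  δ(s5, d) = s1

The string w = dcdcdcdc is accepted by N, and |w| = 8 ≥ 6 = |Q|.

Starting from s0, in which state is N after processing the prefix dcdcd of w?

s1

State sequence: s0 -d-> s4 -c-> s4 -d-> s5 -c-> s5 -d-> s1

After reading 5 characters, N is in state s1.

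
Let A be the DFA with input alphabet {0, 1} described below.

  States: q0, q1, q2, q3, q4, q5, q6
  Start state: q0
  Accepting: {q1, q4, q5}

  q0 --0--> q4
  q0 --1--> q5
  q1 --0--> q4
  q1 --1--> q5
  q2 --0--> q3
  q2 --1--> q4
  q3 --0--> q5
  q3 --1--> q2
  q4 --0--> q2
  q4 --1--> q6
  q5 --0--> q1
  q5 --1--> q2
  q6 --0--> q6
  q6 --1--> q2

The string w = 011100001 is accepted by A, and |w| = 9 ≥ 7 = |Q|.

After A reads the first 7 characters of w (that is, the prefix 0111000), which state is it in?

State sequence: q0 -0-> q4 -1-> q6 -1-> q2 -1-> q4 -0-> q2 -0-> q3 -0-> q5

After reading 7 characters, A is in state q5.

q5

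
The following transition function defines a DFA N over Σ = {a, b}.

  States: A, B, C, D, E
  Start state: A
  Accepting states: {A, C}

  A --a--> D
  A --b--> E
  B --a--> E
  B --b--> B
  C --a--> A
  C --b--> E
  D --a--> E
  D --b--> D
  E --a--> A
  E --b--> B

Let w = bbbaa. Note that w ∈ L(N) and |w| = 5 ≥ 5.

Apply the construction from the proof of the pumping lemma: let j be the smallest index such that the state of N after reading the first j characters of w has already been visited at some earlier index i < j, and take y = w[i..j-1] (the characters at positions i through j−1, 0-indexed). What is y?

b

Run of N on w = b b b a a:
  step 0: A  (start)
  step 1: E  (read b: A→E)
  step 2: B  (read b: E→B)
  step 3: B  (read b: B→B)   ← first repeat (B seen earlier)
  step 4: E  (read a: B→E)
  step 5: A  (read a: E→A)

So i = 2, j = 3, giving x = w[0:2] = bb, y = w[2:3] = b, z = w[3:5] = aa.
Check: |xy| = 3 ≤ 5 and |y| = 1 ≥ 1. Reading y takes N from B back to B, so every xyⁱz is accepted.
With |Q| = 5, pigeonhole forces a state repeat no later than step 5; the substring read between the first and second visits to that state can be pumped.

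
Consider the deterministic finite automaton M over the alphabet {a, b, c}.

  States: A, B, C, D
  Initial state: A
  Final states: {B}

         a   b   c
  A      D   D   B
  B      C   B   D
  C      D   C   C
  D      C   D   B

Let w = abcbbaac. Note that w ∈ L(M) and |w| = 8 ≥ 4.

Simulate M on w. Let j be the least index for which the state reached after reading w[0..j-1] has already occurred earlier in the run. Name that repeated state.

D

State sequence: A -a-> D -b-> D -c-> B -b-> B -b-> B -a-> C -a-> D -c-> B
First repeat at step 2: D was already visited.

The earliest repeat is at step j = 2: M is in D, which it already visited at step i = 1.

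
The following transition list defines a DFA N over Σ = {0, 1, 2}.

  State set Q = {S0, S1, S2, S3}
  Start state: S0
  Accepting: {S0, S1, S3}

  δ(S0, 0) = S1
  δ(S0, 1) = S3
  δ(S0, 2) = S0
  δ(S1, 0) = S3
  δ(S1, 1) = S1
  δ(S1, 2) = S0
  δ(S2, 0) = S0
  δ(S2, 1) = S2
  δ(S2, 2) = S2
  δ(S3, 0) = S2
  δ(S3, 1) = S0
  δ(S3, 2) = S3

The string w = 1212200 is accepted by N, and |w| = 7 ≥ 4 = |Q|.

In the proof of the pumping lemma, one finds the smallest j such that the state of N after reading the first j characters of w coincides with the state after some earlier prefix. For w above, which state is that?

S3

Run of N on w = 1 2 1 2 2 0 0:
  step 0: S0  (start)
  step 1: S3  (read 1: S0→S3)
  step 2: S3  (read 2: S3→S3)   ← first repeat (S3 seen earlier)
  step 3: S0  (read 1: S3→S0)
  step 4: S0  (read 2: S0→S0)
  step 5: S0  (read 2: S0→S0)
  step 6: S1  (read 0: S0→S1)
  step 7: S3  (read 0: S1→S3)

The earliest repeat is at step j = 2: N is in S3, which it already visited at step i = 1.
Pumping length from the standard proof: p = 4 (the number of states). The repeated state found above gives |xy| = j ≤ 4 and |y| = j − i ≥ 1.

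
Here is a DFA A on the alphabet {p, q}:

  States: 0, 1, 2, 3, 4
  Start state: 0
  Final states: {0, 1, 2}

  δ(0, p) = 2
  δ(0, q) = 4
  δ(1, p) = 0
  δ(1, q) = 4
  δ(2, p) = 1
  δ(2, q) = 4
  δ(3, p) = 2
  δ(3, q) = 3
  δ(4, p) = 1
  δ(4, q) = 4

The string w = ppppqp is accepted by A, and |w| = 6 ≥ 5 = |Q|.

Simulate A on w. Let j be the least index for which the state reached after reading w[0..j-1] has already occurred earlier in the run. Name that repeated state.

Run of A on w = p p p p q p:
  step 0: 0  (start)
  step 1: 2  (read p: 0→2)
  step 2: 1  (read p: 2→1)
  step 3: 0  (read p: 1→0)   ← first repeat (0 seen earlier)
  step 4: 2  (read p: 0→2)
  step 5: 4  (read q: 2→4)
  step 6: 1  (read p: 4→1)

The earliest repeat is at step j = 3: A is in 0, which it already visited at step i = 0.

0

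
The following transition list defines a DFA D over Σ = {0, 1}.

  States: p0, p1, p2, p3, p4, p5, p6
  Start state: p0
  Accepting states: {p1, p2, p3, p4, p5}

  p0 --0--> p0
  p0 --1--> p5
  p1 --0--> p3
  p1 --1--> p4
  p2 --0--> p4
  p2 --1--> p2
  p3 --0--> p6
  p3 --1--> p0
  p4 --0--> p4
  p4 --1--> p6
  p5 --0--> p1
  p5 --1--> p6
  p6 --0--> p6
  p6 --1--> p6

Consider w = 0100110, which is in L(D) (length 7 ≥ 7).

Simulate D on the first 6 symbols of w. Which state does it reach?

p5

State sequence: p0 -0-> p0 -1-> p5 -0-> p1 -0-> p3 -1-> p0 -1-> p5

After reading 6 characters, D is in state p5.
(This kind of state-tracing is the core of the pumping-lemma construction: with 7 states, pigeonhole forces a repeat within the first 7 steps.)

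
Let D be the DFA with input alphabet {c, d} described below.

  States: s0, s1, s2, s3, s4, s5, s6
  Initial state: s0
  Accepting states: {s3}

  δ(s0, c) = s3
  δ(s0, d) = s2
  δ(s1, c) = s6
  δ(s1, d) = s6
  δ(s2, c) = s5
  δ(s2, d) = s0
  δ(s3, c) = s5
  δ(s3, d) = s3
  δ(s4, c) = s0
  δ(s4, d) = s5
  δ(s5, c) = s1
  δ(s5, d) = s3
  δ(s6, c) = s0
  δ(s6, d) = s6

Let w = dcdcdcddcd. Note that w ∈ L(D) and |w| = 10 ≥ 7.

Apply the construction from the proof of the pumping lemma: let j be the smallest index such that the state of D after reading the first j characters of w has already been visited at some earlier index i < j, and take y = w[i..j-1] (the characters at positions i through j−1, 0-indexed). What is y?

State sequence: s0 -d-> s2 -c-> s5 -d-> s3 -c-> s5 -d-> s3 -c-> s5 -d-> s3 -d-> s3 -c-> s5 -d-> s3
First repeat at step 4: s5 was already visited.

So i = 2, j = 4, giving x = w[0:2] = dc, y = w[2:4] = dc, z = w[4:10] = dcddcd.
Check: |xy| = 4 ≤ 7 and |y| = 2 ≥ 1. Reading y takes D from s5 back to s5, so every xyⁱz is accepted.

dc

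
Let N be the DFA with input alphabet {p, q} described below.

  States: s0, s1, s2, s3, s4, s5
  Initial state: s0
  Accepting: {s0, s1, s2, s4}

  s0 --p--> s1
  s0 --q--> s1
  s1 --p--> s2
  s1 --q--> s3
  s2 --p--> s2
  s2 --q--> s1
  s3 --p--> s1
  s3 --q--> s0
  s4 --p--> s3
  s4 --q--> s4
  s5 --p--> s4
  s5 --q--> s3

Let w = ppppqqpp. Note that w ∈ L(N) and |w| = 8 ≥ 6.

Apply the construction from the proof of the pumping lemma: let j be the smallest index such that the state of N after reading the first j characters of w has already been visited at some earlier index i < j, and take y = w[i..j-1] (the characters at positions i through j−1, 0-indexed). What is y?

p

Run of N on w = p p p p q q p p:
  step 0: s0  (start)
  step 1: s1  (read p: s0→s1)
  step 2: s2  (read p: s1→s2)
  step 3: s2  (read p: s2→s2)   ← first repeat (s2 seen earlier)
  step 4: s2  (read p: s2→s2)
  step 5: s1  (read q: s2→s1)
  step 6: s3  (read q: s1→s3)
  step 7: s1  (read p: s3→s1)
  step 8: s2  (read p: s1→s2)

So i = 2, j = 3, giving x = w[0:2] = pp, y = w[2:3] = p, z = w[3:8] = pqqpp.
Check: |xy| = 3 ≤ 6 and |y| = 1 ≥ 1. Reading y takes N from s2 back to s2, so every xyⁱz is accepted.
With |Q| = 6, pigeonhole forces a state repeat no later than step 6; the substring read between the first and second visits to that state can be pumped.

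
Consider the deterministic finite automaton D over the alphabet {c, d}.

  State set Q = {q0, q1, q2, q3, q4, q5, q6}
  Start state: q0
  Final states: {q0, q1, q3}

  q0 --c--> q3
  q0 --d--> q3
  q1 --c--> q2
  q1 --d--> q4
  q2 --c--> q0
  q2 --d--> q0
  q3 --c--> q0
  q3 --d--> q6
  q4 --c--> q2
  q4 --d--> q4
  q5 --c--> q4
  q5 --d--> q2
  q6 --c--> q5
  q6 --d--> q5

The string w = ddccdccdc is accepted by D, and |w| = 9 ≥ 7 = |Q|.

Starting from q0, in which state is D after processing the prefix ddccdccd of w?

State sequence: q0 -d-> q3 -d-> q6 -c-> q5 -c-> q4 -d-> q4 -c-> q2 -c-> q0 -d-> q3

After reading 8 characters, D is in state q3.

q3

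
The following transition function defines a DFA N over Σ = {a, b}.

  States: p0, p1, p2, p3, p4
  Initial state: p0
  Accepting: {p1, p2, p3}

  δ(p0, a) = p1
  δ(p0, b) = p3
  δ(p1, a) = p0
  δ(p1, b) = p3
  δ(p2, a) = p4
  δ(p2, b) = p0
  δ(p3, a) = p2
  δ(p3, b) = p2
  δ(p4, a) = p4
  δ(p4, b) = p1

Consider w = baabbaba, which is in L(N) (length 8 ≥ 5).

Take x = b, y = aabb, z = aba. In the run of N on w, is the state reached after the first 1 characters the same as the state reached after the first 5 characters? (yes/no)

Run of N on the first 5 characters of w = b a a b b:
  step 0: p0  (start)
  step 1: p3  (read b: p0→p3)
  step 2: p2  (read a: p3→p2)
  step 3: p4  (read a: p2→p4)
  step 4: p1  (read b: p4→p1)
  step 5: p3  (read b: p1→p3)

After x (step 1): p3. After xy (step 5): p3.
They match, so y = aabb drives N around a cycle from p3 back to itself; pumping y any number of times keeps N in p3 before reading z, and xyⁱz ∈ L(N) for every i ≥ 0.

yes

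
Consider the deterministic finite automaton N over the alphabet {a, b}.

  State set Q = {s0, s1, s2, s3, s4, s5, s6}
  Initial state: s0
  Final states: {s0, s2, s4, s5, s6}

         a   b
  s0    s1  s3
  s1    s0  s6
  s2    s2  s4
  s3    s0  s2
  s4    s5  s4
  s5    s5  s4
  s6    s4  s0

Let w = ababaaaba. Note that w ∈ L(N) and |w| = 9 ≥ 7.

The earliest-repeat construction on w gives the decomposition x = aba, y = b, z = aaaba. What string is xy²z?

xy^2z = aba·b·b·aaaba = ababbaaaba.
Reading y = b takes N from s4 back to s4, so after x·y·y the machine is still in s4, and z then leads to the accepting state s5. Hence ababbaaaba ∈ L(N).

ababbaaaba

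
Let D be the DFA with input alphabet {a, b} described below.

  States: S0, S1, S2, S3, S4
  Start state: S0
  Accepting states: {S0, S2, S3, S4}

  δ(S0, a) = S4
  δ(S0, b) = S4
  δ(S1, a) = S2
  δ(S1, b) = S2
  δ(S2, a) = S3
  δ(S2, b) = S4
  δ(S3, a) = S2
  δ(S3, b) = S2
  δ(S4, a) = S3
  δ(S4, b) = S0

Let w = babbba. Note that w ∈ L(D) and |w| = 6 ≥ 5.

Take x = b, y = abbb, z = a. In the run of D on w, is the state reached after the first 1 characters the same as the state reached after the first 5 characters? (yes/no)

Run of D on the first 5 characters of w = b a b b b:
  step 0: S0  (start)
  step 1: S4  (read b: S0→S4)
  step 2: S3  (read a: S4→S3)
  step 3: S2  (read b: S3→S2)
  step 4: S4  (read b: S2→S4)
  step 5: S0  (read b: S4→S0)

After x (step 1): S4. After xy (step 5): S0.
They differ (S4 ≠ S0), so y is not a cycle from the state after x; this split is not the one the pumping-lemma construction produces, and pumping y need not keep the string in L(D).

no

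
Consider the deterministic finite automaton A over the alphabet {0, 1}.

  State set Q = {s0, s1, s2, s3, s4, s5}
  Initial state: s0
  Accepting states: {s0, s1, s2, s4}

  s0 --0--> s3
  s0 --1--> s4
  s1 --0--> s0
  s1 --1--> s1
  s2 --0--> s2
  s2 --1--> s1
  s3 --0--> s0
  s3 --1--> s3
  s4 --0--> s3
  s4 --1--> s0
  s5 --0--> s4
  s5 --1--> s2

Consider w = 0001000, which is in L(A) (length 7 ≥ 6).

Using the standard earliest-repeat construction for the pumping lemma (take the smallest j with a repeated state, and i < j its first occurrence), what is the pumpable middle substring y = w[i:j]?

State sequence: s0 -0-> s3 -0-> s0 -0-> s3 -1-> s3 -0-> s0 -0-> s3 -0-> s0
First repeat at step 2: s0 was already visited.

So i = 0, j = 2, giving x = w[0:0] = ε, y = w[0:2] = 00, z = w[2:7] = 01000.
Check: |xy| = 2 ≤ 6 and |y| = 2 ≥ 1. Reading y takes A from s0 back to s0, so every xyⁱz is accepted.
Since A has 6 states, any run of length ≥ 6 visits 6+1 states, so by pigeonhole some state repeats within the first 6 steps — that repeat gives the pumpable loop.

00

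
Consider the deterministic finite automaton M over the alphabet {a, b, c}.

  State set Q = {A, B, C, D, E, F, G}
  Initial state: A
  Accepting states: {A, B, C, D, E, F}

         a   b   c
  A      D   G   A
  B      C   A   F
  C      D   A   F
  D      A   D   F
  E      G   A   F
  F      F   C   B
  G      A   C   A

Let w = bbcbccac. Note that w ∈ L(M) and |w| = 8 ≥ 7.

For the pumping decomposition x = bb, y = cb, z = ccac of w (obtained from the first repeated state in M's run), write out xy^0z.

xy⁰z = xz = bb·ccac = bbccac.
Reading y = cb takes M from C back to C, so after x the machine is still in C, and z then leads to the accepting state F. Hence bbccac ∈ L(M).

bbccac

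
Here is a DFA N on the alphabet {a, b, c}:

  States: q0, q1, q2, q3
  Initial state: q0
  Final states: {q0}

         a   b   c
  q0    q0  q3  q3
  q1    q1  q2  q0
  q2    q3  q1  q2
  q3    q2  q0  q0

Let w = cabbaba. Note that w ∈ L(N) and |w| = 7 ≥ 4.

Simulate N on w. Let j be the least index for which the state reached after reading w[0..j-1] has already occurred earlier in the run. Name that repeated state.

State sequence: q0 -c-> q3 -a-> q2 -b-> q1 -b-> q2 -a-> q3 -b-> q0 -a-> q0
First repeat at step 4: q2 was already visited.

The earliest repeat is at step j = 4: N is in q2, which it already visited at step i = 2.
Since N has 4 states, any run of length ≥ 4 visits 4+1 states, so by pigeonhole some state repeats within the first 4 steps — that repeat gives the pumpable loop.

q2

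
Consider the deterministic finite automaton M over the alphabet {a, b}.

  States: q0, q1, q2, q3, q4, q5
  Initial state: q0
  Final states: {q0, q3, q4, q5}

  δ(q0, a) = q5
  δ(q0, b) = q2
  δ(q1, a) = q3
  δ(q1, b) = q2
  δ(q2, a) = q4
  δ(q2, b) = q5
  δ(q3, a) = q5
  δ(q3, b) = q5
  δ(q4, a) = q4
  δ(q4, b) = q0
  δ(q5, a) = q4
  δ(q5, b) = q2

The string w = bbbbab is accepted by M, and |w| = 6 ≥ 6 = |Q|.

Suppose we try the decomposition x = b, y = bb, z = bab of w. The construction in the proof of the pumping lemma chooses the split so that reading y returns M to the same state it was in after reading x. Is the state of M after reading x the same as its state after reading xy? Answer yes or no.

Run of M on the first 3 characters of w = b b b:
  step 0: q0  (start)
  step 1: q2  (read b: q0→q2)
  step 2: q5  (read b: q2→q5)
  step 3: q2  (read b: q5→q2)

After x (step 1): q2. After xy (step 3): q2.
They match, so y = bb drives M around a cycle from q2 back to itself; pumping y any number of times keeps M in q2 before reading z, and xyⁱz ∈ L(M) for every i ≥ 0.

yes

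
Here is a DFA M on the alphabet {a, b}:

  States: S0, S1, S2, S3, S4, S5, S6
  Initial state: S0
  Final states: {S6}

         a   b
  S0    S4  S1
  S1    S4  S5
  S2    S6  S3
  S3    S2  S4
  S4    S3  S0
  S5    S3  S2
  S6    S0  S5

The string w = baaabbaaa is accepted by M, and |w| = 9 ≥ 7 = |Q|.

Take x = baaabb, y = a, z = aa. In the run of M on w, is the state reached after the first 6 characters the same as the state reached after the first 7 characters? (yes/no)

State sequence: S0 -b-> S1 -a-> S4 -a-> S3 -a-> S2 -b-> S3 -b-> S4 -a-> S3

After x (step 6): S4. After xy (step 7): S3.
They differ (S4 ≠ S3), so y is not a cycle from the state after x; this split is not the one the pumping-lemma construction produces, and pumping y need not keep the string in L(M).

no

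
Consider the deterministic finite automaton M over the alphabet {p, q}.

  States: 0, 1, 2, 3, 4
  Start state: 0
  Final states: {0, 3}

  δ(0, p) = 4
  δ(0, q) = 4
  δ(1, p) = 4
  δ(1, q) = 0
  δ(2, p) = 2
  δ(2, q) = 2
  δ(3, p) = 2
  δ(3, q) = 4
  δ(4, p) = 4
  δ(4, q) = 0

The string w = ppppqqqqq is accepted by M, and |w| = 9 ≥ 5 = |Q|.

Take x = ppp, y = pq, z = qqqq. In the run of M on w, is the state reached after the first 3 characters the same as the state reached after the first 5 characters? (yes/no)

State sequence: 0 -p-> 4 -p-> 4 -p-> 4 -p-> 4 -q-> 0

After x (step 3): 4. After xy (step 5): 0.
They differ (4 ≠ 0), so y is not a cycle from the state after x; this split is not the one the pumping-lemma construction produces, and pumping y need not keep the string in L(M).

no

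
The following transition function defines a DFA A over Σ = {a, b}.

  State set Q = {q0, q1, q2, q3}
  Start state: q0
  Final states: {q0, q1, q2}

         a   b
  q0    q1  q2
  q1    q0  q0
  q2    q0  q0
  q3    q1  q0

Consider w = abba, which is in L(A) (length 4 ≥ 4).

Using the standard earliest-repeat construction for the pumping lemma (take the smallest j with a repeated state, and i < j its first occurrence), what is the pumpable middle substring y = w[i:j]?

ab

State sequence: q0 -a-> q1 -b-> q0 -b-> q2 -a-> q0
First repeat at step 2: q0 was already visited.

So i = 0, j = 2, giving x = w[0:0] = ε, y = w[0:2] = ab, z = w[2:4] = ba.
Check: |xy| = 2 ≤ 4 and |y| = 2 ≥ 1. Reading y takes A from q0 back to q0, so every xyⁱz is accepted.
The DFA has 4 states, so the proof of the pumping lemma guarantees a repeated state among the first 4+1 visited; the segment between the two visits is the pumpable y.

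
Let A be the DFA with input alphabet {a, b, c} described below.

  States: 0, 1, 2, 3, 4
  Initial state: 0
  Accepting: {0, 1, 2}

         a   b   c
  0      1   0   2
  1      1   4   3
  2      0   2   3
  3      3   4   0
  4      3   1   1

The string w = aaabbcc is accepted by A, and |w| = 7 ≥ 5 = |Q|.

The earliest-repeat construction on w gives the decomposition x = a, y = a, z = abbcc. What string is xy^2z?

aaaabbcc

xy^2z = a·a·a·abbcc = aaaabbcc.
Reading y = a takes A from 1 back to 1, so after x·y·y the machine is still in 1, and z then leads to the accepting state 0. Hence aaaabbcc ∈ L(A).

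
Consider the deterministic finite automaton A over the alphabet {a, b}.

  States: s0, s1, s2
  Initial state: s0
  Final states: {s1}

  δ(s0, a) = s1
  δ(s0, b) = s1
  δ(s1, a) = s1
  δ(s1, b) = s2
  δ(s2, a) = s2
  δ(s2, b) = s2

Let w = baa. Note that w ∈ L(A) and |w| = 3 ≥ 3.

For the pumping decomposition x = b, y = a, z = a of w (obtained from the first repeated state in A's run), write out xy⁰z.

xy⁰z = xz = b·a = ba.
Reading y = a takes A from s1 back to s1, so after x the machine is still in s1, and z then leads to the accepting state s1. Hence ba ∈ L(A).

ba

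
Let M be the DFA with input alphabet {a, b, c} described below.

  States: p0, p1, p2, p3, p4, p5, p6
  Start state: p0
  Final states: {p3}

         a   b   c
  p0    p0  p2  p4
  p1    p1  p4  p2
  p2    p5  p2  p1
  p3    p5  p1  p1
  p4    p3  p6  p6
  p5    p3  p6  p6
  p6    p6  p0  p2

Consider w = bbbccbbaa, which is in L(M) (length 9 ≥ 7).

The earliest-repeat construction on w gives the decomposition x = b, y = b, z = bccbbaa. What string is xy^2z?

bbbbccbbaa

xy^2z = b·b·b·bccbbaa = bbbbccbbaa.
Reading y = b takes M from p2 back to p2, so after x·y·y the machine is still in p2, and z then leads to the accepting state p3. Hence bbbbccbbaa ∈ L(M).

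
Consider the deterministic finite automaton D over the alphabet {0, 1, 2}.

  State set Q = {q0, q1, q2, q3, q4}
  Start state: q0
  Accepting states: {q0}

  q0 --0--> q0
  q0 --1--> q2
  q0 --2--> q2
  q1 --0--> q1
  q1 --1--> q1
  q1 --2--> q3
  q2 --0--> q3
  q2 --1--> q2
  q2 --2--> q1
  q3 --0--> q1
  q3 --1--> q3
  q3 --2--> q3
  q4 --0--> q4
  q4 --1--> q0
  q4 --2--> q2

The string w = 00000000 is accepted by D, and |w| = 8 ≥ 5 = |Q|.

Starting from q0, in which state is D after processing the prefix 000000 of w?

q0

Run of D on the first 6 characters of w = 0 0 0 0 0 0:
  step 0: q0  (start)
  step 1: q0  (read 0: q0→q0)
  step 2: q0  (read 0: q0→q0)
  step 3: q0  (read 0: q0→q0)
  step 4: q0  (read 0: q0→q0)
  step 5: q0  (read 0: q0→q0)
  step 6: q0  (read 0: q0→q0)

After reading 6 characters, D is in state q0.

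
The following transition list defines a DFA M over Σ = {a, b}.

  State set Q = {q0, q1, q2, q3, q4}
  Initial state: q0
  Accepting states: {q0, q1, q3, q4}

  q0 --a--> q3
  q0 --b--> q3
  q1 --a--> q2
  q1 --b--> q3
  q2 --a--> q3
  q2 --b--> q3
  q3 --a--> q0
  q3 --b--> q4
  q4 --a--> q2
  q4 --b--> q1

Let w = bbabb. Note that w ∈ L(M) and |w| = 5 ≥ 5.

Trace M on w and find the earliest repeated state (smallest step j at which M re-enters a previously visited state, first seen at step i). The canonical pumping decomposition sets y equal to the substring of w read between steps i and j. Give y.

bab

Run of M on w = b b a b b:
  step 0: q0  (start)
  step 1: q3  (read b: q0→q3)
  step 2: q4  (read b: q3→q4)
  step 3: q2  (read a: q4→q2)
  step 4: q3  (read b: q2→q3)   ← first repeat (q3 seen earlier)
  step 5: q4  (read b: q3→q4)

So i = 1, j = 4, giving x = w[0:1] = b, y = w[1:4] = bab, z = w[4:5] = b.
Check: |xy| = 4 ≤ 5 and |y| = 3 ≥ 1. Reading y takes M from q3 back to q3, so every xyⁱz is accepted.
The DFA has 5 states, so the proof of the pumping lemma guarantees a repeated state among the first 5+1 visited; the segment between the two visits is the pumpable y.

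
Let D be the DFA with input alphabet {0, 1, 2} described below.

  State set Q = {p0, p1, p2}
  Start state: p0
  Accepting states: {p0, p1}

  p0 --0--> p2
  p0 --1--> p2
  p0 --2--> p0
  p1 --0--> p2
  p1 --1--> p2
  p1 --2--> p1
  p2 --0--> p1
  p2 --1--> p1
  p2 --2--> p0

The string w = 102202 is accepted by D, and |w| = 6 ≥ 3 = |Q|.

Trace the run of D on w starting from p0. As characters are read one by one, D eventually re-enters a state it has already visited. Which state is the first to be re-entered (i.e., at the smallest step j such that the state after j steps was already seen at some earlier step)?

Run of D on w = 1 0 2 2 0 2:
  step 0: p0  (start)
  step 1: p2  (read 1: p0→p2)
  step 2: p1  (read 0: p2→p1)
  step 3: p1  (read 2: p1→p1)   ← first repeat (p1 seen earlier)
  step 4: p1  (read 2: p1→p1)
  step 5: p2  (read 0: p1→p2)
  step 6: p0  (read 2: p2→p0)

The earliest repeat is at step j = 3: D is in p1, which it already visited at step i = 2.
With |Q| = 3, pigeonhole forces a state repeat no later than step 3; the substring read between the first and second visits to that state can be pumped.

p1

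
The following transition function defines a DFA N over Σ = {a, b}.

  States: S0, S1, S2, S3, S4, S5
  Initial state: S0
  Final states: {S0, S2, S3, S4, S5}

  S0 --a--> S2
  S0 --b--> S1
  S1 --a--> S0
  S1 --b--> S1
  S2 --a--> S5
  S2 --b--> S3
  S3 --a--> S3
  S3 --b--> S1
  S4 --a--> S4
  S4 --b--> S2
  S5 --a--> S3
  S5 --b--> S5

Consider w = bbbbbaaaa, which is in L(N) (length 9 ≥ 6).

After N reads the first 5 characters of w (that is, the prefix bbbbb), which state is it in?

S1

Run of N on the first 5 characters of w = b b b b b:
  step 0: S0  (start)
  step 1: S1  (read b: S0→S1)
  step 2: S1  (read b: S1→S1)
  step 3: S1  (read b: S1→S1)
  step 4: S1  (read b: S1→S1)
  step 5: S1  (read b: S1→S1)

After reading 5 characters, N is in state S1.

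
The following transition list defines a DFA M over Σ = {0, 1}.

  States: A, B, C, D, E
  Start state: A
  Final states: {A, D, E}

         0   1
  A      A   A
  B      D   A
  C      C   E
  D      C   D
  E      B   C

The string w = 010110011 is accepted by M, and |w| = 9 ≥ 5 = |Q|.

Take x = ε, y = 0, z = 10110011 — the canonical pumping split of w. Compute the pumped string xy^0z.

10110011

xy⁰z = xz = ε·10110011 = 10110011.
Reading y = 0 takes M from A back to A, so after x the machine is still in A, and z then leads to the accepting state A. Hence 10110011 ∈ L(M).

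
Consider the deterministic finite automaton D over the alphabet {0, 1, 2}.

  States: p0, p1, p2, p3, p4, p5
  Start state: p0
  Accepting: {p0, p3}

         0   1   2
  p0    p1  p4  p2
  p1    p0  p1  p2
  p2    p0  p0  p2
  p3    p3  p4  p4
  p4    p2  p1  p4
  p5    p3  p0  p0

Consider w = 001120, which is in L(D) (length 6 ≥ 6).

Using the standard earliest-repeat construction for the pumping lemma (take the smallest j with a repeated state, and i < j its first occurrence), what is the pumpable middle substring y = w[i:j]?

00

Run of D on w = 0 0 1 1 2 0:
  step 0: p0  (start)
  step 1: p1  (read 0: p0→p1)
  step 2: p0  (read 0: p1→p0)   ← first repeat (p0 seen earlier)
  step 3: p4  (read 1: p0→p4)
  step 4: p1  (read 1: p4→p1)
  step 5: p2  (read 2: p1→p2)
  step 6: p0  (read 0: p2→p0)

So i = 0, j = 2, giving x = w[0:0] = ε, y = w[0:2] = 00, z = w[2:6] = 1120.
Check: |xy| = 2 ≤ 6 and |y| = 2 ≥ 1. Reading y takes D from p0 back to p0, so every xyⁱz is accepted.
With |Q| = 6, pigeonhole forces a state repeat no later than step 6; the substring read between the first and second visits to that state can be pumped.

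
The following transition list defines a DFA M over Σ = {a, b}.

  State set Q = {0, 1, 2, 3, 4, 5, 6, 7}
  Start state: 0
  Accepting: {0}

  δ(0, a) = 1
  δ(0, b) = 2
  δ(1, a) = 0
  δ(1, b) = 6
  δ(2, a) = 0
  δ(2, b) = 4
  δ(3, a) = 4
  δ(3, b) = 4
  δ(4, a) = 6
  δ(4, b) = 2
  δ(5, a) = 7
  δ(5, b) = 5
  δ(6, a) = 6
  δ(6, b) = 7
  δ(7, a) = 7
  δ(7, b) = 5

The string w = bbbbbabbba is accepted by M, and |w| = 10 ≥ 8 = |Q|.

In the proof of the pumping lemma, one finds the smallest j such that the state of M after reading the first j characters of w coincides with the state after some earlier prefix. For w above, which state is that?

2

Run of M on w = b b b b b a b b b a:
  step 0: 0  (start)
  step 1: 2  (read b: 0→2)
  step 2: 4  (read b: 2→4)
  step 3: 2  (read b: 4→2)   ← first repeat (2 seen earlier)
  step 4: 4  (read b: 2→4)
  step 5: 2  (read b: 4→2)
  step 6: 0  (read a: 2→0)
  step 7: 2  (read b: 0→2)
  step 8: 4  (read b: 2→4)
  step 9: 2  (read b: 4→2)
  step 10: 0  (read a: 2→0)

The earliest repeat is at step j = 3: M is in 2, which it already visited at step i = 1.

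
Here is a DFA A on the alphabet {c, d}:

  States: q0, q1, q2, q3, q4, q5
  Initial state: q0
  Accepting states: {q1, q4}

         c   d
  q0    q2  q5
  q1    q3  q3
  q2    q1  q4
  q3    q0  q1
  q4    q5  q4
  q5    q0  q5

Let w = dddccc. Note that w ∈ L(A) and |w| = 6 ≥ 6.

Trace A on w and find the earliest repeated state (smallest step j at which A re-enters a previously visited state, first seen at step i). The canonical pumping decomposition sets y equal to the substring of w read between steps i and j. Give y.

Run of A on w = d d d c c c:
  step 0: q0  (start)
  step 1: q5  (read d: q0→q5)
  step 2: q5  (read d: q5→q5)   ← first repeat (q5 seen earlier)
  step 3: q5  (read d: q5→q5)
  step 4: q0  (read c: q5→q0)
  step 5: q2  (read c: q0→q2)
  step 6: q1  (read c: q2→q1)

So i = 1, j = 2, giving x = w[0:1] = d, y = w[1:2] = d, z = w[2:6] = dccc.
Check: |xy| = 2 ≤ 6 and |y| = 1 ≥ 1. Reading y takes A from q5 back to q5, so every xyⁱz is accepted.
With |Q| = 6, pigeonhole forces a state repeat no later than step 6; the substring read between the first and second visits to that state can be pumped.

d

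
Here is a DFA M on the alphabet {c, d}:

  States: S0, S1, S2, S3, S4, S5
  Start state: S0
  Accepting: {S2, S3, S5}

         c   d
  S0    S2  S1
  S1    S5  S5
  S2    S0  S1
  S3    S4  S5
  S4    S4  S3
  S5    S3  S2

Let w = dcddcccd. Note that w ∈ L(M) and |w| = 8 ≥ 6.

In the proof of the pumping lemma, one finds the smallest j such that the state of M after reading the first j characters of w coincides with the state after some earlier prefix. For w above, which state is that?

Run of M on w = d c d d c c c d:
  step 0: S0  (start)
  step 1: S1  (read d: S0→S1)
  step 2: S5  (read c: S1→S5)
  step 3: S2  (read d: S5→S2)
  step 4: S1  (read d: S2→S1)   ← first repeat (S1 seen earlier)
  step 5: S5  (read c: S1→S5)
  step 6: S3  (read c: S5→S3)
  step 7: S4  (read c: S3→S4)
  step 8: S3  (read d: S4→S3)

The earliest repeat is at step j = 4: M is in S1, which it already visited at step i = 1.

S1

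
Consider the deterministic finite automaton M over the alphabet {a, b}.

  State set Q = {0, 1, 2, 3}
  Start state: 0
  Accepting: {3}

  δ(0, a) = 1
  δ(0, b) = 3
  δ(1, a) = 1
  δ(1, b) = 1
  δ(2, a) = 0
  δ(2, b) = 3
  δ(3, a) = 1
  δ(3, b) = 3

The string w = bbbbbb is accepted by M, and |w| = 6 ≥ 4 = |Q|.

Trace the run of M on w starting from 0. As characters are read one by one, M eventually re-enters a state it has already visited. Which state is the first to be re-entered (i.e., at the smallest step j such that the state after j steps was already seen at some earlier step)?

3

Run of M on w = b b b b b b:
  step 0: 0  (start)
  step 1: 3  (read b: 0→3)
  step 2: 3  (read b: 3→3)   ← first repeat (3 seen earlier)
  step 3: 3  (read b: 3→3)
  step 4: 3  (read b: 3→3)
  step 5: 3  (read b: 3→3)
  step 6: 3  (read b: 3→3)

The earliest repeat is at step j = 2: M is in 3, which it already visited at step i = 1.
With |Q| = 4, pigeonhole forces a state repeat no later than step 4; the substring read between the first and second visits to that state can be pumped.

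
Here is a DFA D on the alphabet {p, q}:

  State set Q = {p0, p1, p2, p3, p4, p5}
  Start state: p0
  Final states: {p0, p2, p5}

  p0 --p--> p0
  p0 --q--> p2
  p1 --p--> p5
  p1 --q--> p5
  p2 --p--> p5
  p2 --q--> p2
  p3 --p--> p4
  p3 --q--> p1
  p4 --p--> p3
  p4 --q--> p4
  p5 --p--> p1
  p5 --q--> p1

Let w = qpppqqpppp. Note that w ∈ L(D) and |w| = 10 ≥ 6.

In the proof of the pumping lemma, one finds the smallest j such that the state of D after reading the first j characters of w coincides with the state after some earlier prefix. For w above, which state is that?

Run of D on w = q p p p q q p p p p:
  step 0: p0  (start)
  step 1: p2  (read q: p0→p2)
  step 2: p5  (read p: p2→p5)
  step 3: p1  (read p: p5→p1)
  step 4: p5  (read p: p1→p5)   ← first repeat (p5 seen earlier)
  step 5: p1  (read q: p5→p1)
  step 6: p5  (read q: p1→p5)
  step 7: p1  (read p: p5→p1)
  step 8: p5  (read p: p1→p5)
  step 9: p1  (read p: p5→p1)
  step 10: p5  (read p: p1→p5)

The earliest repeat is at step j = 4: D is in p5, which it already visited at step i = 2.
Pumping length from the standard proof: p = 6 (the number of states). The repeated state found above gives |xy| = j ≤ 6 and |y| = j − i ≥ 1.

p5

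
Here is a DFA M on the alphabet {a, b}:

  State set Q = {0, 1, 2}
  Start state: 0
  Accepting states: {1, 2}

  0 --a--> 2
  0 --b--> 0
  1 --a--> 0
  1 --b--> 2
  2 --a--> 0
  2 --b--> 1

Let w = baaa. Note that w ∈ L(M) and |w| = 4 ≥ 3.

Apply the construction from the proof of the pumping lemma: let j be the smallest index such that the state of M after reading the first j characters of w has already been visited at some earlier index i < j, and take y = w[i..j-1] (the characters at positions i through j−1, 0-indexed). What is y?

b

Run of M on w = b a a a:
  step 0: 0  (start)
  step 1: 0  (read b: 0→0)   ← first repeat (0 seen earlier)
  step 2: 2  (read a: 0→2)
  step 3: 0  (read a: 2→0)
  step 4: 2  (read a: 0→2)

So i = 0, j = 1, giving x = w[0:0] = ε, y = w[0:1] = b, z = w[1:4] = aaa.
Check: |xy| = 1 ≤ 3 and |y| = 1 ≥ 1. Reading y takes M from 0 back to 0, so every xyⁱz is accepted.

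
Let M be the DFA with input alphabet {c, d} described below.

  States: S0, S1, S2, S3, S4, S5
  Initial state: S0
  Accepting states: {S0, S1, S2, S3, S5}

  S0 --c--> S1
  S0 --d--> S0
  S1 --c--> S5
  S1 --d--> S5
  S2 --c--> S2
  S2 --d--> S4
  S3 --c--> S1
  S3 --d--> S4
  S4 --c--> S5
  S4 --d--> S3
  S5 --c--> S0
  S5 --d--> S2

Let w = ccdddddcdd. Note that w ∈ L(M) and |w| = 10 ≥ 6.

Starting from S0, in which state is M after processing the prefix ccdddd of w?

S4

State sequence: S0 -c-> S1 -c-> S5 -d-> S2 -d-> S4 -d-> S3 -d-> S4

After reading 6 characters, M is in state S4.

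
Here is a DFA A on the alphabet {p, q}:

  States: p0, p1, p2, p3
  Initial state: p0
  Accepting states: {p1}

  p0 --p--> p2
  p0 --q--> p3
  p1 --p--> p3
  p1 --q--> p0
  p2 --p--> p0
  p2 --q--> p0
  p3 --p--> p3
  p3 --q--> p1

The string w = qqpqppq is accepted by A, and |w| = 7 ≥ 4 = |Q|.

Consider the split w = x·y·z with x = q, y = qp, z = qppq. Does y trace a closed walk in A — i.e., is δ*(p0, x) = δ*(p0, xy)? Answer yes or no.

State sequence: p0 -q-> p3 -q-> p1 -p-> p3

After x (step 1): p3. After xy (step 3): p3.
They match, so y = qp drives A around a cycle from p3 back to itself; pumping y any number of times keeps A in p3 before reading z, and xyⁱz ∈ L(A) for every i ≥ 0.

yes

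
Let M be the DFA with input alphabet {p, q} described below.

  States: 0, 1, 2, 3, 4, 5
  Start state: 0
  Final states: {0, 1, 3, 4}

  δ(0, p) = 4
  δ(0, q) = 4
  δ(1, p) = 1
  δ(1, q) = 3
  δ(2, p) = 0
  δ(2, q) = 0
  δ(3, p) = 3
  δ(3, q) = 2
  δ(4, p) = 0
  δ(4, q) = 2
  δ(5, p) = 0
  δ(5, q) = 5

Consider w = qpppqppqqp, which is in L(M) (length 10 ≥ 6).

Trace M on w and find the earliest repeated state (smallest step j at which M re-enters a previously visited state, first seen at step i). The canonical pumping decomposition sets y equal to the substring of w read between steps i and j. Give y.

qp

State sequence: 0 -q-> 4 -p-> 0 -p-> 4 -p-> 0 -q-> 4 -p-> 0 -p-> 4 -q-> 2 -q-> 0 -p-> 4
First repeat at step 2: 0 was already visited.

So i = 0, j = 2, giving x = w[0:0] = ε, y = w[0:2] = qp, z = w[2:10] = ppqppqqp.
Check: |xy| = 2 ≤ 6 and |y| = 2 ≥ 1. Reading y takes M from 0 back to 0, so every xyⁱz is accepted.
The DFA has 6 states, so the proof of the pumping lemma guarantees a repeated state among the first 6+1 visited; the segment between the two visits is the pumpable y.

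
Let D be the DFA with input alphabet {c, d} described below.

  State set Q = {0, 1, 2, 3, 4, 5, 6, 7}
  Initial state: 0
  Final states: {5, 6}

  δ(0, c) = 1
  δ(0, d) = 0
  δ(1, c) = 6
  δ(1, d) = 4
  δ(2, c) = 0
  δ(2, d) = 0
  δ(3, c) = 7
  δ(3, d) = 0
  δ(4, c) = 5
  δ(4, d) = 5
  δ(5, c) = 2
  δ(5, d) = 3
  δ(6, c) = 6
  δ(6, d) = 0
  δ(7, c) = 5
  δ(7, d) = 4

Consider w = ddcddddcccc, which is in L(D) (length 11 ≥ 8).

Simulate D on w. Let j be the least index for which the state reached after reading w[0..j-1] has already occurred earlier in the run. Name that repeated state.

Run of D on w = d d c d d d d c c c c:
  step 0: 0  (start)
  step 1: 0  (read d: 0→0)   ← first repeat (0 seen earlier)
  step 2: 0  (read d: 0→0)
  step 3: 1  (read c: 0→1)
  step 4: 4  (read d: 1→4)
  step 5: 5  (read d: 4→5)
  step 6: 3  (read d: 5→3)
  step 7: 0  (read d: 3→0)
  step 8: 1  (read c: 0→1)
  step 9: 6  (read c: 1→6)
  step 10: 6  (read c: 6→6)
  step 11: 6  (read c: 6→6)

The earliest repeat is at step j = 1: D is in 0, which it already visited at step i = 0.
Pumping length from the standard proof: p = 8 (the number of states). The repeated state found above gives |xy| = j ≤ 8 and |y| = j − i ≥ 1.

0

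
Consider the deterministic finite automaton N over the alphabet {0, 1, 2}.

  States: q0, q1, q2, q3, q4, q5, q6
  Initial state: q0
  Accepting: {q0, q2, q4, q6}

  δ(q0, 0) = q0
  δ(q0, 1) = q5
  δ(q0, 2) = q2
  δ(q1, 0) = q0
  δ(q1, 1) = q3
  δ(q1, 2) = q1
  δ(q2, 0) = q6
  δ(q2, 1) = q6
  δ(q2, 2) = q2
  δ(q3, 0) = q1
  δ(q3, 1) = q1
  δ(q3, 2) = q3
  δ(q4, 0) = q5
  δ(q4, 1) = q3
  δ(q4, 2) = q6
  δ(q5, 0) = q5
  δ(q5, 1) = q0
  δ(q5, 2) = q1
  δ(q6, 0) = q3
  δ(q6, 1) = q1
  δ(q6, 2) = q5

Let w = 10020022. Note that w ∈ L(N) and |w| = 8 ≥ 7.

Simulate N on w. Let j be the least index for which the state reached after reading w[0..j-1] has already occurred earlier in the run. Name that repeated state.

q5

Run of N on w = 1 0 0 2 0 0 2 2:
  step 0: q0  (start)
  step 1: q5  (read 1: q0→q5)
  step 2: q5  (read 0: q5→q5)   ← first repeat (q5 seen earlier)
  step 3: q5  (read 0: q5→q5)
  step 4: q1  (read 2: q5→q1)
  step 5: q0  (read 0: q1→q0)
  step 6: q0  (read 0: q0→q0)
  step 7: q2  (read 2: q0→q2)
  step 8: q2  (read 2: q2→q2)

The earliest repeat is at step j = 2: N is in q5, which it already visited at step i = 1.
Since N has 7 states, any run of length ≥ 7 visits 7+1 states, so by pigeonhole some state repeats within the first 7 steps — that repeat gives the pumpable loop.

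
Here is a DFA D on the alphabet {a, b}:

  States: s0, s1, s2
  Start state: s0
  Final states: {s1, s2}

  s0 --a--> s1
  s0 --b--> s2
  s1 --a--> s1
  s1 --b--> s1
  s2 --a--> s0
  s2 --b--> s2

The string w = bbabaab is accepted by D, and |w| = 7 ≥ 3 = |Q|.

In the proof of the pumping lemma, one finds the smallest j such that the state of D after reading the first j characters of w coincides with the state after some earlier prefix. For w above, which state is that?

s2

State sequence: s0 -b-> s2 -b-> s2 -a-> s0 -b-> s2 -a-> s0 -a-> s1 -b-> s1
First repeat at step 2: s2 was already visited.

The earliest repeat is at step j = 2: D is in s2, which it already visited at step i = 1.
With |Q| = 3, pigeonhole forces a state repeat no later than step 3; the substring read between the first and second visits to that state can be pumped.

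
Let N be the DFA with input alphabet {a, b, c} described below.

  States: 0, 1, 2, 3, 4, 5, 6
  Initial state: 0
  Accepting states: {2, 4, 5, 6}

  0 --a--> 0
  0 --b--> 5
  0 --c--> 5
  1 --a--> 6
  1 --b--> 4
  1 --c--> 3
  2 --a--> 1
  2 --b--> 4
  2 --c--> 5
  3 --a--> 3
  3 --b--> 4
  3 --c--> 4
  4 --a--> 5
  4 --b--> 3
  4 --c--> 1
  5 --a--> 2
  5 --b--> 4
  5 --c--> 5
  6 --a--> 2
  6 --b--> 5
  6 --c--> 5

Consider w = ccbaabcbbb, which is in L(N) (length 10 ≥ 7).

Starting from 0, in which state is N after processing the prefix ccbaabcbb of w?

3

State sequence: 0 -c-> 5 -c-> 5 -b-> 4 -a-> 5 -a-> 2 -b-> 4 -c-> 1 -b-> 4 -b-> 3

After reading 9 characters, N is in state 3.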